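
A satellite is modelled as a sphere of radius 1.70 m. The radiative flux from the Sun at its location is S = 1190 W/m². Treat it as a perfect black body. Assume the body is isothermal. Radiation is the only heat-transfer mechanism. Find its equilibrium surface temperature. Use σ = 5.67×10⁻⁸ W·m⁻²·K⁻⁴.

T ≈ 269 K

At equilibrium, absorbed power = emitted power.
Absorbing cross-section = πr² = 9.079 m²; emitting surface = 4πr² = 36.32 m² (ratio 4).
S·A_cross = εσ·A_surf·T⁴  ⇒  T⁴ = S/(4σ).
T⁴ = 1.00·1190/(4·5.67×10⁻⁸) = 5.247×10⁹ K⁴.
T = (5.247×10⁹)^(1/4).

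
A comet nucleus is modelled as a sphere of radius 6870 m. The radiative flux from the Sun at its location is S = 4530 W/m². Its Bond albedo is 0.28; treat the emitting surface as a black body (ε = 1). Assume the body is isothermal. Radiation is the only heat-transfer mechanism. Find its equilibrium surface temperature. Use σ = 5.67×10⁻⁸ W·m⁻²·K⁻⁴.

At equilibrium, absorbed power = emitted power.
Absorbing cross-section = πr² = 1.483×10⁸ m²; emitting surface = 4πr² = 5.931×10⁸ m² (ratio 4).
(1−a)S·A_cross = εσ·A_surf·T⁴  ⇒  T⁴ = (1−a)S/(4σ).
T⁴ = 0.720·4530/(4·5.67×10⁻⁸) = 1.438×10¹⁰ K⁴.
T = (1.438×10¹⁰)^(1/4).

T ≈ 346 K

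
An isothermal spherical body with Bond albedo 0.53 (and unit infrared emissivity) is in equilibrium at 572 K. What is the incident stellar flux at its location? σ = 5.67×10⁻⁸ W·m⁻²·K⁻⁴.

S ≈ 51700 W/m²

(1−a)S·πr² = σ·4πr²·T⁴ ⇒ S = 4σT⁴/(1−a).
S = 4·5.67×10⁻⁸·1.070×10¹¹/0.470.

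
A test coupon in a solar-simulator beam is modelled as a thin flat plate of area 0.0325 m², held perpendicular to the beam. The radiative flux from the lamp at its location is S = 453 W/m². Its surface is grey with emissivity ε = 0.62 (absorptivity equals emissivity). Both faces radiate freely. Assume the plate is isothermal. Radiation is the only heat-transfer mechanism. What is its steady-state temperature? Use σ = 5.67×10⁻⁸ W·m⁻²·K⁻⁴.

T ≈ 251 K

At equilibrium, absorbed power = emitted power.
Absorbing cross-section = A = 0.03250 m²; emitting surface = 2A = 0.06500 m² (ratio 2).
εS·A_cross = εσ·A_surf·T⁴  ⇒  T⁴ = S/(2σ)   (ε cancels).
T⁴ = 453/(2·5.67×10⁻⁸) = 3.995×10⁹ K⁴.
T = (3.995×10⁹)^(1/4).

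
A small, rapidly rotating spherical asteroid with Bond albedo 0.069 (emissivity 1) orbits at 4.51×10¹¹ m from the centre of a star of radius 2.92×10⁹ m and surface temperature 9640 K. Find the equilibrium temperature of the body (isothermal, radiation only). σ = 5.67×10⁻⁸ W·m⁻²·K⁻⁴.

T ≈ 539 K

The star's surface emits σT_*⁴; at distance d the flux is S = σT_*⁴(R_*/d)².
S = 5.67×10⁻⁸·(9640)⁴·(2.92×10⁹/4.51×10¹¹)² = 20530 W/m².
For an isothermal sphere T⁴ = (1−a)S/(4σ) = 8.426×10¹⁰ K⁴.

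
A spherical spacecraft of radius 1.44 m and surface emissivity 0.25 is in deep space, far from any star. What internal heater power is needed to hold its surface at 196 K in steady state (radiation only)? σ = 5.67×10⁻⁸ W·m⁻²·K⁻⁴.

P ≈ 545 W

P = εσ·4πr²·T⁴.
4πr² = 26.06 m²; T⁴ = 1.476×10⁹ K⁴.
P = 0.25·5.67×10⁻⁸·26.06·1.476×10⁹.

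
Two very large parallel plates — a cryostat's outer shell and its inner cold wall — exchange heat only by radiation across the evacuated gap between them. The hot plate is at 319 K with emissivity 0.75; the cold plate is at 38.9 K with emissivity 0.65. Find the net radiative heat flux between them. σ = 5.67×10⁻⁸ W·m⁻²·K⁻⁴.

q ≈ 314 W/m²

For two infinite grey parallel plates, q = σ(T₁⁴ − T₂⁴)/(1/ε₁ + 1/ε₂ − 1).
T₁⁴ − T₂⁴ = 1.036×10¹⁰ − 2.290×10⁶ = 1.035×10¹⁰ K⁴.
1/ε₁ + 1/ε₂ − 1 = 1.333 + 1.538 − 1 = 1.872.
q = 5.67×10⁻⁸ × 1.035×10¹⁰ / 1.872.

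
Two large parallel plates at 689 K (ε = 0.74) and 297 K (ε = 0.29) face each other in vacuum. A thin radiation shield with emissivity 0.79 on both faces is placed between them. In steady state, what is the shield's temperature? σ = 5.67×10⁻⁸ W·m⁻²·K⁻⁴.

In steady state the net flux on the hot side equals that on the cold side.
σ(T₁⁴−T_s⁴)/D₁ = σ(T_s⁴−T₂⁴)/D₂, with D₁ = 1/ε₁+1/ε_s−1 = 1.617, D₂ = 1/ε_s+1/ε₂−1 = 3.714.
Solve for T_s⁴: T_s⁴ = (D₂·T₁⁴ + D₁·T₂⁴)/(D₁+D₂) = 1.594×10¹¹ K⁴.

T_s ≈ 632 K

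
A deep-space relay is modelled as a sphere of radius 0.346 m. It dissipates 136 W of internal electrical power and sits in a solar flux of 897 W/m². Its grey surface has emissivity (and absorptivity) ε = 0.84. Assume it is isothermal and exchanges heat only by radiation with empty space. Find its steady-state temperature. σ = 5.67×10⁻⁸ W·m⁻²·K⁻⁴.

At steady state, absorbed solar power + internal power = radiated power.
Absorbed: α·S·A_cross = 0.84·897·0.3761 = 283.4 W (cross-section πr²).
Total input = 283.4 + 136 = 419.4 W.
Radiated: εσ·A_surf·T⁴ with A_surf = 4πr² = 1.504 m².
T⁴ = 419.4/(0.84·5.67×10⁻⁸·1.504) = 5.853×10⁹ K⁴.

T ≈ 277 K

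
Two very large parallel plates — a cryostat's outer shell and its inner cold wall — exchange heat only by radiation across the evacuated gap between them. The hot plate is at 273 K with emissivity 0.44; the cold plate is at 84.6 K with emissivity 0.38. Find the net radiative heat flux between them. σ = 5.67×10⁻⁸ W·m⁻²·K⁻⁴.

For two infinite grey parallel plates, q = σ(T₁⁴ − T₂⁴)/(1/ε₁ + 1/ε₂ − 1).
T₁⁴ − T₂⁴ = 5.555×10⁹ − 5.122×10⁷ = 5.503×10⁹ K⁴.
1/ε₁ + 1/ε₂ − 1 = 2.273 + 2.632 − 1 = 3.904.
q = 5.67×10⁻⁸ × 5.503×10⁹ / 3.904.

q ≈ 79.9 W/m²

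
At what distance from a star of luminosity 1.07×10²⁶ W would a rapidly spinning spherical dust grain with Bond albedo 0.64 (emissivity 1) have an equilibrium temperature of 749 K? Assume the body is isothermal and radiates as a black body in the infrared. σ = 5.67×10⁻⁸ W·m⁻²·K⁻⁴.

d ≈ 6.55×10⁹ m

For an isothermal black-emitting sphere, (1−a)S·πr² = σ·4πr²·T⁴ ⇒ S = 4σT⁴/(1−a).
S = 4·5.67×10⁻⁸·(749)⁴/0.360 = 1.983×10⁵ W/m².
Flux falls as S = L/(4πd²), so d = √(L/(4πS)) = √(1.07×10²⁶/(4π·1.983×10⁵)).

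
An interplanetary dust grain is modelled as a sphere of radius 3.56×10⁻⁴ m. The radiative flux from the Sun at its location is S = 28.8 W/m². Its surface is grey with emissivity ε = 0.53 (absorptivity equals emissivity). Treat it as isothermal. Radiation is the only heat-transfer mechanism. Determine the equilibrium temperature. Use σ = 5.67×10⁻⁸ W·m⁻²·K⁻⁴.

At equilibrium, absorbed power = emitted power.
Absorbing cross-section = πr² = 3.982×10⁻⁷ m²; emitting surface = 4πr² = 1.593×10⁻⁶ m² (ratio 4).
εS·A_cross = εσ·A_surf·T⁴  ⇒  T⁴ = S/(4σ)   (ε cancels).
T⁴ = 28.8/(4·5.67×10⁻⁸) = 1.270×10⁸ K⁴.
T = (1.270×10⁸)^(1/4).

T ≈ 106 K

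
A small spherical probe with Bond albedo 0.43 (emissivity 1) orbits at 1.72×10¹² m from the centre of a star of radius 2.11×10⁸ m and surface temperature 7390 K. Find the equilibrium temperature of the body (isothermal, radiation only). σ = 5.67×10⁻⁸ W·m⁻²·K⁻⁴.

T ≈ 50.3 K

The star's surface emits σT_*⁴; at distance d the flux is S = σT_*⁴(R_*/d)².
S = 5.67×10⁻⁸·(7390)⁴·(2.11×10⁸/1.72×10¹²)² = 2.545 W/m².
For an isothermal sphere T⁴ = (1−a)S/(4σ) = 6.396×10⁶ K⁴.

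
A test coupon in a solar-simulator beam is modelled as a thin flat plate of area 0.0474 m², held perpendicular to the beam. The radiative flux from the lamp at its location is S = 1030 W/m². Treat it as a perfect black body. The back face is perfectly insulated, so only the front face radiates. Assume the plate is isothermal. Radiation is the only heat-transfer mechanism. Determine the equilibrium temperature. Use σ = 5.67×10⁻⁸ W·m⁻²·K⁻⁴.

T ≈ 367 K

At equilibrium, absorbed power = emitted power.
Absorbing cross-section = A = 0.04740 m²; emitting surface = A = 0.04740 m² (ratio 1).
S·A_cross = εσ·A_surf·T⁴  ⇒  T⁴ = S/(1σ).
T⁴ = 1.00·1030/(1·5.67×10⁻⁸) = 1.817×10¹⁰ K⁴.
T = (1.817×10¹⁰)^(1/4).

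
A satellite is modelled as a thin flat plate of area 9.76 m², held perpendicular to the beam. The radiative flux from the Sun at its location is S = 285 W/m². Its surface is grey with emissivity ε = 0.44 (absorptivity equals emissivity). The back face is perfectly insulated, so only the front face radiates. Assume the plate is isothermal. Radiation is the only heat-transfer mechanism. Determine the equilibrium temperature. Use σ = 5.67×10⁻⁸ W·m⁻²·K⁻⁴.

T ≈ 266 K

At equilibrium, absorbed power = emitted power.
Absorbing cross-section = A = 9.760 m²; emitting surface = A = 9.760 m² (ratio 1).
εS·A_cross = εσ·A_surf·T⁴  ⇒  T⁴ = S/(1σ)   (ε cancels).
T⁴ = 285/(1·5.67×10⁻⁸) = 5.026×10⁹ K⁴.
T = (5.026×10⁹)^(1/4).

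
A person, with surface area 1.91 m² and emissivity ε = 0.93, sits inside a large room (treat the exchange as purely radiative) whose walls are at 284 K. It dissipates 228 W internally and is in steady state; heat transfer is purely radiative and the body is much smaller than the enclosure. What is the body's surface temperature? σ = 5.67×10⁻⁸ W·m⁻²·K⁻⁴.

T ≈ 306 K

For a small grey body in a large enclosure, net radiated power = εσA(T⁴ − T_w⁴).
Steady state: P = εσA(T⁴ − T_w⁴) with A = 1.91 m².
T⁴ = P/(εσA) + T_w⁴ = 228/(0.93·5.67×10⁻⁸·1.910) + (284)⁴
    = 2.264×10⁹ + 6.505×10⁹ = 8.769×10⁹ K⁴.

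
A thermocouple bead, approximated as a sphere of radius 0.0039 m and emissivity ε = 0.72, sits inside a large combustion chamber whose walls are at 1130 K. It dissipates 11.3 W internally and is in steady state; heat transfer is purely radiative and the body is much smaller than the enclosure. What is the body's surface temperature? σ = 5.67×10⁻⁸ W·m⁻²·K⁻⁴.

T ≈ 1320 K

For a small grey body in a large enclosure, net radiated power = εσA(T⁴ − T_w⁴).
Steady state: P = εσA(T⁴ − T_w⁴) with A = 4πr² = 1.911×10⁻⁴ m².
T⁴ = P/(εσA) + T_w⁴ = 11.3/(0.72·5.67×10⁻⁸·1.911×10⁻⁴) + (1130)⁴
    = 1.448×10¹² + 1.630×10¹² = 3.079×10¹² K⁴.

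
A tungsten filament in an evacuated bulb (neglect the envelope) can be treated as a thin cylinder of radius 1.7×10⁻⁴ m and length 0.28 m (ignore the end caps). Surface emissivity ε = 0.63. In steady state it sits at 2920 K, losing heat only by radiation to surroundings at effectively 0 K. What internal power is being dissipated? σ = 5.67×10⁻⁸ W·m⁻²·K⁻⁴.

P ≈ 777 W

Steady state: P = εσA T⁴.
A = 2πrL = 2.991×10⁻⁴ m²; T⁴ = (2920)⁴ = 7.270×10¹³ K⁴.
P = 0.63 × 5.67×10⁻⁸ × 2.991×10⁻⁴ × 7.270×10¹³.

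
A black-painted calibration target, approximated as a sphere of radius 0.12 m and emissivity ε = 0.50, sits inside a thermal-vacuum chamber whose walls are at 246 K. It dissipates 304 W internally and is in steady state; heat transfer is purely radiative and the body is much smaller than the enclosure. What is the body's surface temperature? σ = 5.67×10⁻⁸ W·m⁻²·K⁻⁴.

T ≈ 501 K

For a small grey body in a large enclosure, net radiated power = εσA(T⁴ − T_w⁴).
Steady state: P = εσA(T⁴ − T_w⁴) with A = 4πr² = 0.1810 m².
T⁴ = P/(εσA) + T_w⁴ = 304/(0.50·5.67×10⁻⁸·0.1810) + (246)⁴
    = 5.926×10¹⁰ + 3.662×10⁹ = 6.292×10¹⁰ K⁴.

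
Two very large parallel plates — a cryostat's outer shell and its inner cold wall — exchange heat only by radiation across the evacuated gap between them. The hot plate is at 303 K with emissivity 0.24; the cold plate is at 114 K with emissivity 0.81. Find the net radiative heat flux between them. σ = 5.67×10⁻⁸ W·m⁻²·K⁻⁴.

For two infinite grey parallel plates, q = σ(T₁⁴ − T₂⁴)/(1/ε₁ + 1/ε₂ − 1).
T₁⁴ − T₂⁴ = 8.429×10⁹ − 1.689×10⁸ = 8.260×10⁹ K⁴.
1/ε₁ + 1/ε₂ − 1 = 4.167 + 1.235 − 1 = 4.401.
q = 5.67×10⁻⁸ × 8.260×10⁹ / 4.401.

q ≈ 106 W/m²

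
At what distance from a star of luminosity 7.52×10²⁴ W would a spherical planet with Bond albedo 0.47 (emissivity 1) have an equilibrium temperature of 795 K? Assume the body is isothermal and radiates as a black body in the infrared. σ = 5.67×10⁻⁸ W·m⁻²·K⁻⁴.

For an isothermal black-emitting sphere, (1−a)S·πr² = σ·4πr²·T⁴ ⇒ S = 4σT⁴/(1−a).
S = 4·5.67×10⁻⁸·(795)⁴/0.530 = 1.709×10⁵ W/m².
Flux falls as S = L/(4πd²), so d = √(L/(4πS)) = √(7.52×10²⁴/(4π·1.709×10⁵)).

d ≈ 1.87×10⁹ m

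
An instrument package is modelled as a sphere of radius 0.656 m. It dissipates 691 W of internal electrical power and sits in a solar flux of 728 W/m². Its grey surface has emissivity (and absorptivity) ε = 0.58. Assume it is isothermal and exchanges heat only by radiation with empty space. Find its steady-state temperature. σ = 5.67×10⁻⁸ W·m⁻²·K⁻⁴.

T ≈ 290 K

At steady state, absorbed solar power + internal power = radiated power.
Absorbed: α·S·A_cross = 0.58·728·1.352 = 570.8 W (cross-section πr²).
Total input = 570.8 + 691 = 1262 W.
Radiated: εσ·A_surf·T⁴ with A_surf = 4πr² = 5.408 m².
T⁴ = 1262/(0.58·5.67×10⁻⁸·5.408) = 7.095×10⁹ K⁴.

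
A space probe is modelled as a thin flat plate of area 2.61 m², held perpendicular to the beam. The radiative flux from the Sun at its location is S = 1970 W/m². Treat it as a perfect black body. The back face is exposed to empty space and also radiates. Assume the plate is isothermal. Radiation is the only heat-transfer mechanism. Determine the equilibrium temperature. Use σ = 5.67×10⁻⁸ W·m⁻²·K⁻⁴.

At equilibrium, absorbed power = emitted power.
Absorbing cross-section = A = 2.610 m²; emitting surface = 2A = 5.220 m² (ratio 2).
S·A_cross = εσ·A_surf·T⁴  ⇒  T⁴ = S/(2σ).
T⁴ = 1.00·1970/(2·5.67×10⁻⁸) = 1.737×10¹⁰ K⁴.
T = (1.737×10¹⁰)^(1/4).

T ≈ 363 K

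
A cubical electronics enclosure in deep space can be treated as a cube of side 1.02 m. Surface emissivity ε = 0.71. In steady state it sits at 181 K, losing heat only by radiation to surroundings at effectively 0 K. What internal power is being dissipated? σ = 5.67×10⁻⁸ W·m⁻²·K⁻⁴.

Steady state: P = εσA T⁴.
A = 6L² = 6.242 m²; T⁴ = (181)⁴ = 1.073×10⁹ K⁴.
P = 0.71 × 5.67×10⁻⁸ × 6.242 × 1.073×10⁹.

P ≈ 270 W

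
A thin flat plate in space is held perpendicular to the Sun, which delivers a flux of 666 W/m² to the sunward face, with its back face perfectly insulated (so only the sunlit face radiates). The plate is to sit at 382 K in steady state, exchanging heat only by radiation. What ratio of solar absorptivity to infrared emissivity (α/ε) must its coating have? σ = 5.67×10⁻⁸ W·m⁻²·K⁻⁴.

Balance: αS·A = εσ·1A·T⁴ ⇒ α/ε = σT⁴/S.
α/ε = 5.67×10⁻⁸·(382)⁴/666 = 5.67×10⁻⁸·2.129×10¹⁰/666.

α/ε ≈ 1.81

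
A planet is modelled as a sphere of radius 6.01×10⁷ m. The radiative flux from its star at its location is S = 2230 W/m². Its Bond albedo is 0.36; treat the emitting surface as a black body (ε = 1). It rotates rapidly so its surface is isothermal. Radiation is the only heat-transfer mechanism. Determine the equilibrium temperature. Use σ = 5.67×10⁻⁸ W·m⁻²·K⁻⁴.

At equilibrium, absorbed power = emitted power.
Absorbing cross-section = πr² = 1.135×10¹⁶ m²; emitting surface = 4πr² = 4.539×10¹⁶ m² (ratio 4).
(1−a)S·A_cross = εσ·A_surf·T⁴  ⇒  T⁴ = (1−a)S/(4σ).
T⁴ = 0.640·2230/(4·5.67×10⁻⁸) = 6.293×10⁹ K⁴.
T = (6.293×10⁹)^(1/4).

T ≈ 282 K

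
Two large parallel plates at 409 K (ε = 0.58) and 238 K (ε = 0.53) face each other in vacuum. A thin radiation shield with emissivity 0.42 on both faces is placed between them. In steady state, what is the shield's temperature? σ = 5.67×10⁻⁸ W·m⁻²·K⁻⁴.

In steady state the net flux on the hot side equals that on the cold side.
σ(T₁⁴−T_s⁴)/D₁ = σ(T_s⁴−T₂⁴)/D₂, with D₁ = 1/ε₁+1/ε_s−1 = 3.105, D₂ = 1/ε_s+1/ε₂−1 = 3.268.
Solve for T_s⁴: T_s⁴ = (D₂·T₁⁴ + D₁·T₂⁴)/(D₁+D₂) = 1.591×10¹⁰ K⁴.

T_s ≈ 355 K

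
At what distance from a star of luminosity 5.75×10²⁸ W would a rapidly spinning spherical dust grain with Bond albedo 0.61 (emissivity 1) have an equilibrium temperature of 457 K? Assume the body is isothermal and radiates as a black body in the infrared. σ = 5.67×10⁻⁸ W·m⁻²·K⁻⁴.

For an isothermal black-emitting sphere, (1−a)S·πr² = σ·4πr²·T⁴ ⇒ S = 4σT⁴/(1−a).
S = 4·5.67×10⁻⁸·(457)⁴/0.390 = 25370 W/m².
Flux falls as S = L/(4πd²), so d = √(L/(4πS)) = √(5.75×10²⁸/(4π·25370)).

d ≈ 4.25×10¹¹ m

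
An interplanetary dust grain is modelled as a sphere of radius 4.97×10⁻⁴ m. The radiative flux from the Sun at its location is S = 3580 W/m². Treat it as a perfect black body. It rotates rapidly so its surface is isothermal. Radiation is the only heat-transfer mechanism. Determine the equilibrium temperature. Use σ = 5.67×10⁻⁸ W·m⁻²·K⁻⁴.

T ≈ 354 K

At equilibrium, absorbed power = emitted power.
Absorbing cross-section = πr² = 7.760×10⁻⁷ m²; emitting surface = 4πr² = 3.104×10⁻⁶ m² (ratio 4).
S·A_cross = εσ·A_surf·T⁴  ⇒  T⁴ = S/(4σ).
T⁴ = 1.00·3580/(4·5.67×10⁻⁸) = 1.578×10¹⁰ K⁴.
T = (1.578×10¹⁰)^(1/4).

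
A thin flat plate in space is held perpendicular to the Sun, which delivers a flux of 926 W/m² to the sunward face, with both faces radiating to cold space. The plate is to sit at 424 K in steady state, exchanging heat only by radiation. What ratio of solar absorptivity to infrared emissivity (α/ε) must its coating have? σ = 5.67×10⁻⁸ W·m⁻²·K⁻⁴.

α/ε ≈ 3.96

Balance: αS·A = εσ·2A·T⁴ ⇒ α/ε = 2σT⁴/S.
α/ε = 2·5.67×10⁻⁸·(424)⁴/926 = 2·5.67×10⁻⁸·3.232×10¹⁰/926.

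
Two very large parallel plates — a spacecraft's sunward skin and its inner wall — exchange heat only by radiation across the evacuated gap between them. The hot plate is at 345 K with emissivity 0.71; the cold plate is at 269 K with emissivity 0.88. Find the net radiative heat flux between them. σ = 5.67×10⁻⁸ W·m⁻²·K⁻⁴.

q ≈ 328 W/m²

For two infinite grey parallel plates, q = σ(T₁⁴ − T₂⁴)/(1/ε₁ + 1/ε₂ − 1).
T₁⁴ − T₂⁴ = 1.417×10¹⁰ − 5.236×10⁹ = 8.931×10⁹ K⁴.
1/ε₁ + 1/ε₂ − 1 = 1.408 + 1.136 − 1 = 1.545.
q = 5.67×10⁻⁸ × 8.931×10⁹ / 1.545.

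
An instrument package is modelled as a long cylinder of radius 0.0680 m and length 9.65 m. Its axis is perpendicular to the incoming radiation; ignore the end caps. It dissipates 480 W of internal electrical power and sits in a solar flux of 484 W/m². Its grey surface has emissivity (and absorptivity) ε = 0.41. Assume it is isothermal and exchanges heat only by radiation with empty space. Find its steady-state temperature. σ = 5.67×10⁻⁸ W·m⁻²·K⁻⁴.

At steady state, absorbed solar power + internal power = radiated power.
Absorbed: α·S·A_cross = 0.41·484·1.312 = 260.4 W (cross-section 2rL).
Total input = 260.4 + 480 = 740.4 W.
Radiated: εσ·A_surf·T⁴ with A_surf = 2πrL = 4.123 m².
T⁴ = 740.4/(0.41·5.67×10⁻⁸·4.123) = 7.725×10⁹ K⁴.

T ≈ 296 K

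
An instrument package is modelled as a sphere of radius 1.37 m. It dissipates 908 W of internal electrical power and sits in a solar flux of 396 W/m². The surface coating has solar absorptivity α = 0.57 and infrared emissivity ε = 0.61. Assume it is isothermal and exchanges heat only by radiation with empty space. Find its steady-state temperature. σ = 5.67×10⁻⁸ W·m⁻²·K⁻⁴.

T ≈ 229 K

At steady state, absorbed solar power + internal power = radiated power.
Absorbed: α·S·A_cross = 0.57·396·5.896 = 1331 W (cross-section πr²).
Total input = 1331 + 908 = 2239 W.
Radiated: εσ·A_surf·T⁴ with A_surf = 4πr² = 23.59 m².
T⁴ = 2239/(0.61·5.67×10⁻⁸·23.59) = 2.745×10⁹ K⁴.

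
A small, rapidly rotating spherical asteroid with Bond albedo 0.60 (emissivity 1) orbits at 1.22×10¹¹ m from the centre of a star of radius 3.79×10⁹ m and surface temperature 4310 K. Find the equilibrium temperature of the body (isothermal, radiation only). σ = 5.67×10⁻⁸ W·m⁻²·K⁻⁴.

T ≈ 427 K

The star's surface emits σT_*⁴; at distance d the flux is S = σT_*⁴(R_*/d)².
S = 5.67×10⁻⁸·(4310)⁴·(3.79×10⁹/1.22×10¹¹)² = 18880 W/m².
For an isothermal sphere T⁴ = (1−a)S/(4σ) = 3.330×10¹⁰ K⁴.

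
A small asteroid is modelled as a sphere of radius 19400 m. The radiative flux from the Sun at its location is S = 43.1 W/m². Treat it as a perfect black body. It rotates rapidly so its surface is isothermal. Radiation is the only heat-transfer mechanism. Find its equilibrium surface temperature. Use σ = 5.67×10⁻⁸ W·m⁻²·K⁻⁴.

At equilibrium, absorbed power = emitted power.
Absorbing cross-section = πr² = 1.182×10⁹ m²; emitting surface = 4πr² = 4.729×10⁹ m² (ratio 4).
S·A_cross = εσ·A_surf·T⁴  ⇒  T⁴ = S/(4σ).
T⁴ = 1.00·43.1/(4·5.67×10⁻⁸) = 1.900×10⁸ K⁴.
T = (1.900×10⁸)^(1/4).

T ≈ 117 K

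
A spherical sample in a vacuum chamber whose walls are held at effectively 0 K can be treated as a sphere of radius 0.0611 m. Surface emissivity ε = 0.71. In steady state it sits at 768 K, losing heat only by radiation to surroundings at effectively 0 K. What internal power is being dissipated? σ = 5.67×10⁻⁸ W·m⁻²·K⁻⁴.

Steady state: P = εσA T⁴.
A = 4πr² = 0.04691 m²; T⁴ = (768)⁴ = 3.479×10¹¹ K⁴.
P = 0.71 × 5.67×10⁻⁸ × 0.04691 × 3.479×10¹¹.

P ≈ 657 W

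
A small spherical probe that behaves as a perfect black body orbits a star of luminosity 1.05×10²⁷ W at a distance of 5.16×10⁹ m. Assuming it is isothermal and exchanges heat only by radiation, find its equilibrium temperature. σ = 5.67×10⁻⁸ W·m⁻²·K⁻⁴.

First find the stellar flux at distance d: S = L/(4πd²) = 1.05×10²⁷/(4π·(5.16×10⁹)²) = 3.138×10⁶ W/m².
For an isothermal sphere, absorbed (1−a)S·πr² = emitted σ·4πr²·T⁴, so T⁴ = (1−a)S/(4σ).
T⁴ = 1.00·3.138×10⁶/(4·5.67×10⁻⁸) = 1.384×10¹³ K⁴.

T ≈ 1930 K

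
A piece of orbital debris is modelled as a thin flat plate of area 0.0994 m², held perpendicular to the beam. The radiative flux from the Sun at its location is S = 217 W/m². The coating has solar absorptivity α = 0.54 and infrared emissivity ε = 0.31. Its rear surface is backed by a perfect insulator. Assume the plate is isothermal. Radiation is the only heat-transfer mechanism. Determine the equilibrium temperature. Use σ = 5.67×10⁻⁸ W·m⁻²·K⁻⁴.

T ≈ 286 K

At equilibrium, absorbed power = emitted power.
Absorbing cross-section = A = 0.09940 m²; emitting surface = A = 0.09940 m² (ratio 1).
αS·A_cross = εσ·A_surf·T⁴  ⇒  T⁴ = αS/(ε·1σ).
T⁴ = 0.540·217/(0.31·1·5.67×10⁻⁸) = 6.667×10⁹ K⁴.
T = (6.667×10⁹)^(1/4).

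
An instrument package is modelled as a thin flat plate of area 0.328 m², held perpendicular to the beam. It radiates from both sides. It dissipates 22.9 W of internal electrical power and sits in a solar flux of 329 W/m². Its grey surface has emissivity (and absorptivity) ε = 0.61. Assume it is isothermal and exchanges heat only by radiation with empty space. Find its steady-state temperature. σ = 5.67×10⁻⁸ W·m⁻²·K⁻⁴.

T ≈ 250 K

At steady state, absorbed solar power + internal power = radiated power.
Absorbed: α·S·A_cross = 0.61·329·0.3280 = 65.83 W (cross-section A).
Total input = 65.83 + 22.9 = 88.73 W.
Radiated: εσ·A_surf·T⁴ with A_surf = 2A = 0.6560 m².
T⁴ = 88.73/(0.61·5.67×10⁻⁸·0.6560) = 3.911×10⁹ K⁴.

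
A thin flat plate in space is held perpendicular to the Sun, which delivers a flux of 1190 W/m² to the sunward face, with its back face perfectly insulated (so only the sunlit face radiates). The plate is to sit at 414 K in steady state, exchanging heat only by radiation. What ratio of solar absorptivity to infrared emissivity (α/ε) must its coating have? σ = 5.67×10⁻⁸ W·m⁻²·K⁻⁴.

α/ε ≈ 1.40

Balance: αS·A = εσ·1A·T⁴ ⇒ α/ε = σT⁴/S.
α/ε = 5.67×10⁻⁸·(414)⁴/1190 = 5.67×10⁻⁸·2.938×10¹⁰/1190.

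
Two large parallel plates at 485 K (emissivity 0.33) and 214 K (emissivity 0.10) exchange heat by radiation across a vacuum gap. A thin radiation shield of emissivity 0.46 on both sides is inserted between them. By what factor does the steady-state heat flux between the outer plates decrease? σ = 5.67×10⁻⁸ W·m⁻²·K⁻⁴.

factor ≈ 1.28

Without shield: q₀ = σΔ(T⁴)/(1/ε₁+1/ε₂−1) with denominator 12.03.
With shield the two gaps are in series; the resistances add: (1/ε₁+1/ε_s−1)+(1/ε_s+1/ε₂−1) = 4.204+11.17 = 15.38.
Heat-flux ratio q₀/q = 15.38/12.03.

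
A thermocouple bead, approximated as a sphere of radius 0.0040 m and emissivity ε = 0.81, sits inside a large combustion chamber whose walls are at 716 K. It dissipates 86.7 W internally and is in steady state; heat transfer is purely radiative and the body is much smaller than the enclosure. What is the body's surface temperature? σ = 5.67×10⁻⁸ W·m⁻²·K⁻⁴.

For a small grey body in a large enclosure, net radiated power = εσA(T⁴ − T_w⁴).
Steady state: P = εσA(T⁴ − T_w⁴) with A = 4πr² = 2.011×10⁻⁴ m².
T⁴ = P/(εσA) + T_w⁴ = 86.7/(0.81·5.67×10⁻⁸·2.011×10⁻⁴) + (716)⁴
    = 9.389×10¹² + 2.628×10¹¹ = 9.652×10¹² K⁴.

T ≈ 1760 K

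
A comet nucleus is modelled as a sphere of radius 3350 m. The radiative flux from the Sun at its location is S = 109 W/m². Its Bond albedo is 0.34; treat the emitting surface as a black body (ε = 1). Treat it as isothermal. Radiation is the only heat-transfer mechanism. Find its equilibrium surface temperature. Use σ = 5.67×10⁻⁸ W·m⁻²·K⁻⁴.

T ≈ 133 K

At equilibrium, absorbed power = emitted power.
Absorbing cross-section = πr² = 3.526×10⁷ m²; emitting surface = 4πr² = 1.410×10⁸ m² (ratio 4).
(1−a)S·A_cross = εσ·A_surf·T⁴  ⇒  T⁴ = (1−a)S/(4σ).
T⁴ = 0.660·109/(4·5.67×10⁻⁸) = 3.172×10⁸ K⁴.
T = (3.172×10⁸)^(1/4).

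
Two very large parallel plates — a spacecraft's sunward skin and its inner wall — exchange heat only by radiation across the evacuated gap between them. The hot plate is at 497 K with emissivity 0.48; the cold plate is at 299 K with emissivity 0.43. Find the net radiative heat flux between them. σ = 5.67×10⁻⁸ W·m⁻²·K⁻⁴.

For two infinite grey parallel plates, q = σ(T₁⁴ − T₂⁴)/(1/ε₁ + 1/ε₂ − 1).
T₁⁴ − T₂⁴ = 6.101×10¹⁰ − 7.993×10⁹ = 5.302×10¹⁰ K⁴.
1/ε₁ + 1/ε₂ − 1 = 2.083 + 2.326 − 1 = 3.409.
q = 5.67×10⁻⁸ × 5.302×10¹⁰ / 3.409.

q ≈ 882 W/m²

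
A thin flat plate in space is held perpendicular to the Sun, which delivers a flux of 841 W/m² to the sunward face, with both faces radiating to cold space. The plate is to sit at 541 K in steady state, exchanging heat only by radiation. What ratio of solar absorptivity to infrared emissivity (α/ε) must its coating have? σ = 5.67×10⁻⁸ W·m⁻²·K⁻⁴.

Balance: αS·A = εσ·2A·T⁴ ⇒ α/ε = 2σT⁴/S.
α/ε = 2·5.67×10⁻⁸·(541)⁴/841 = 2·5.67×10⁻⁸·8.566×10¹⁰/841.

α/ε ≈ 11.6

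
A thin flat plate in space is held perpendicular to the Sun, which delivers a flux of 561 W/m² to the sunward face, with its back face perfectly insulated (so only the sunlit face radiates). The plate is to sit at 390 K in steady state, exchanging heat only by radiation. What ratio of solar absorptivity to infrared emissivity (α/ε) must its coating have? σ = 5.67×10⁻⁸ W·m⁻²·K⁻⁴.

Balance: αS·A = εσ·1A·T⁴ ⇒ α/ε = σT⁴/S.
α/ε = 5.67×10⁻⁸·(390)⁴/561 = 5.67×10⁻⁸·2.313×10¹⁰/561.

α/ε ≈ 2.34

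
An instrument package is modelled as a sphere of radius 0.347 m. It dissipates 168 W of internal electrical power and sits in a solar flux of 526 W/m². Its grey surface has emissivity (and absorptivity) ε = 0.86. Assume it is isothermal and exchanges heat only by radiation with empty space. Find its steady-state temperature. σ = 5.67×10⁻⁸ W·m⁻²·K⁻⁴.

At steady state, absorbed solar power + internal power = radiated power.
Absorbed: α·S·A_cross = 0.86·526·0.3783 = 171.1 W (cross-section πr²).
Total input = 171.1 + 168 = 339.1 W.
Radiated: εσ·A_surf·T⁴ with A_surf = 4πr² = 1.513 m².
T⁴ = 339.1/(0.86·5.67×10⁻⁸·1.513) = 4.596×10⁹ K⁴.

T ≈ 260 K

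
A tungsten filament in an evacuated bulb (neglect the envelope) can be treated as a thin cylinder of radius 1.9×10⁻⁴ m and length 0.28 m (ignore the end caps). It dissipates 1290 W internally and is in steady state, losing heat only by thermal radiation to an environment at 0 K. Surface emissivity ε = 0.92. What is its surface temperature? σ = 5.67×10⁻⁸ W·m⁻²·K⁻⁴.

Steady state: internal power = radiated power, P = εσA T⁴.
Radiating area A = 2πrL = 3.343×10⁻⁴ m².
T⁴ = P/(εσA) = 1290/(0.92·5.67×10⁻⁸·3.343×10⁻⁴) = 7.398×10¹³ K⁴.
T = (7.398×10¹³)^(1/4).

T ≈ 2930 K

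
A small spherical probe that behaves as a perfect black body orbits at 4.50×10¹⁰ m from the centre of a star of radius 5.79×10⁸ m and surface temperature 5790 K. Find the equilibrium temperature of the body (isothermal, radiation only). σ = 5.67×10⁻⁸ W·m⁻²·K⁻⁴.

The star's surface emits σT_*⁴; at distance d the flux is S = σT_*⁴(R_*/d)².
S = 5.67×10⁻⁸·(5790)⁴·(5.79×10⁸/4.50×10¹⁰)² = 10550 W/m².
For an isothermal sphere T⁴ = (1−a)S/(4σ) = 4.651×10¹⁰ K⁴.

T ≈ 464 K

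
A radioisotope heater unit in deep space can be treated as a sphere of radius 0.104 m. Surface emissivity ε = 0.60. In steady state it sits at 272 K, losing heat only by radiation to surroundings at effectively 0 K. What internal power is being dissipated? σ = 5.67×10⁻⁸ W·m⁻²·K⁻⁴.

P ≈ 25.3 W

Steady state: P = εσA T⁴.
A = 4πr² = 0.1359 m²; T⁴ = (272)⁴ = 5.474×10⁹ K⁴.
P = 0.60 × 5.67×10⁻⁸ × 0.1359 × 5.474×10⁹.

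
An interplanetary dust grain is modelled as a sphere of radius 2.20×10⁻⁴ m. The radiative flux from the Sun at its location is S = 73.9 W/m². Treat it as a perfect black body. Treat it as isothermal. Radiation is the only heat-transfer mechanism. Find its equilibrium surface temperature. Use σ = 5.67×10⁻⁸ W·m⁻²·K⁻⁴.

At equilibrium, absorbed power = emitted power.
Absorbing cross-section = πr² = 1.521×10⁻⁷ m²; emitting surface = 4πr² = 6.082×10⁻⁷ m² (ratio 4).
S·A_cross = εσ·A_surf·T⁴  ⇒  T⁴ = S/(4σ).
T⁴ = 1.00·73.9/(4·5.67×10⁻⁸) = 3.258×10⁸ K⁴.
T = (3.258×10⁸)^(1/4).

T ≈ 134 K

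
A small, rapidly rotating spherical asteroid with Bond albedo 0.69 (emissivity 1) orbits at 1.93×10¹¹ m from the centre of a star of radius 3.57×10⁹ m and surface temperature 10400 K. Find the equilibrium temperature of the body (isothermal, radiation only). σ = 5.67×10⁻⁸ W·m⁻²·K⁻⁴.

T ≈ 746 K

The star's surface emits σT_*⁴; at distance d the flux is S = σT_*⁴(R_*/d)².
S = 5.67×10⁻⁸·(10400)⁴·(3.57×10⁹/1.93×10¹¹)² = 2.270×10⁵ W/m².
For an isothermal sphere T⁴ = (1−a)S/(4σ) = 3.102×10¹¹ K⁴.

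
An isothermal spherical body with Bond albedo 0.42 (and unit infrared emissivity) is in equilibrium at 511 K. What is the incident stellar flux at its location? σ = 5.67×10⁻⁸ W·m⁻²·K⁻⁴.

S ≈ 26700 W/m²

(1−a)S·πr² = σ·4πr²·T⁴ ⇒ S = 4σT⁴/(1−a).
S = 4·5.67×10⁻⁸·6.818×10¹⁰/0.580.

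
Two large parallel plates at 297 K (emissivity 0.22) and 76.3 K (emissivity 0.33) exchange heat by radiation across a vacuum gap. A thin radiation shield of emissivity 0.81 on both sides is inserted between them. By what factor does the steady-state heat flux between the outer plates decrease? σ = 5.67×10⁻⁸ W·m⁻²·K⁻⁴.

factor ≈ 1.22

Without shield: q₀ = σΔ(T⁴)/(1/ε₁+1/ε₂−1) with denominator 6.576.
With shield the two gaps are in series; the resistances add: (1/ε₁+1/ε_s−1)+(1/ε_s+1/ε₂−1) = 4.780+3.265 = 8.045.
Heat-flux ratio q₀/q = 8.045/6.576.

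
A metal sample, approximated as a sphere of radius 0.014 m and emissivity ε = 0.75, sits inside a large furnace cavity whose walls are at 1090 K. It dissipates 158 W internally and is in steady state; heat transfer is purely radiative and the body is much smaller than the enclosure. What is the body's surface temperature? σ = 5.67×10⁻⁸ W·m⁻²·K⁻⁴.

For a small grey body in a large enclosure, net radiated power = εσA(T⁴ − T_w⁴).
Steady state: P = εσA(T⁴ − T_w⁴) with A = 4πr² = 0.002463 m².
T⁴ = P/(εσA) + T_w⁴ = 158/(0.75·5.67×10⁻⁸·0.002463) + (1090)⁴
    = 1.509×10¹² + 1.412×10¹² = 2.920×10¹² K⁴.

T ≈ 1310 K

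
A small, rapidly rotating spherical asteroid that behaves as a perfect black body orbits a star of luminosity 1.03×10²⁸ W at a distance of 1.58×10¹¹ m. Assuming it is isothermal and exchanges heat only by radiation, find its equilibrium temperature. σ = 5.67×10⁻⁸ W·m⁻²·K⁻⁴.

T ≈ 617 K

First find the stellar flux at distance d: S = L/(4πd²) = 1.03×10²⁸/(4π·(1.58×10¹¹)²) = 32830 W/m².
For an isothermal sphere, absorbed (1−a)S·πr² = emitted σ·4πr²·T⁴, so T⁴ = (1−a)S/(4σ).
T⁴ = 1.00·32830/(4·5.67×10⁻⁸) = 1.448×10¹¹ K⁴.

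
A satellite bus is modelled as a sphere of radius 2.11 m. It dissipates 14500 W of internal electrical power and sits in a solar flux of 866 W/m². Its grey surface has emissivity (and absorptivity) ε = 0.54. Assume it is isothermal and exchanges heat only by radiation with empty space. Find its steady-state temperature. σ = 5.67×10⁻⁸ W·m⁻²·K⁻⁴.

T ≈ 333 K

At steady state, absorbed solar power + internal power = radiated power.
Absorbed: α·S·A_cross = 0.54·866·13.99 = 6541 W (cross-section πr²).
Total input = 6541 + 14500 = 21040 W.
Radiated: εσ·A_surf·T⁴ with A_surf = 4πr² = 55.95 m².
T⁴ = 21040/(0.54·5.67×10⁻⁸·55.95) = 1.228×10¹⁰ K⁴.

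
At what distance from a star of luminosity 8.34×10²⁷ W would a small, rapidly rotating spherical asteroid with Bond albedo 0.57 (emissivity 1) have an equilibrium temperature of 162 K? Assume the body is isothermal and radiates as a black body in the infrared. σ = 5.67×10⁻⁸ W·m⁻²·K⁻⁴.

d ≈ 1.35×10¹² m

For an isothermal black-emitting sphere, (1−a)S·πr² = σ·4πr²·T⁴ ⇒ S = 4σT⁴/(1−a).
S = 4·5.67×10⁻⁸·(162)⁴/0.430 = 363.3 W/m².
Flux falls as S = L/(4πd²), so d = √(L/(4πS)) = √(8.34×10²⁷/(4π·363.3)).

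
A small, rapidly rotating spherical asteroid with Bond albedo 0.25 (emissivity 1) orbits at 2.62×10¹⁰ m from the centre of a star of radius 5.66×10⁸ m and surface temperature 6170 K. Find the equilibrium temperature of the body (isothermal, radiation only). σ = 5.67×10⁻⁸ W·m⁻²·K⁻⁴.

T ≈ 597 K

The star's surface emits σT_*⁴; at distance d the flux is S = σT_*⁴(R_*/d)².
S = 5.67×10⁻⁸·(6170)⁴·(5.66×10⁸/2.62×10¹⁰)² = 38350 W/m².
For an isothermal sphere T⁴ = (1−a)S/(4σ) = 1.268×10¹¹ K⁴.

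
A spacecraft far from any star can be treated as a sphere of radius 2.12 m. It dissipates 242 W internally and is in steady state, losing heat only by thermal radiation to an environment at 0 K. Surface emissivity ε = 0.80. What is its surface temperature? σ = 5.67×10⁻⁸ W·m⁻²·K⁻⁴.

T ≈ 98.6 K

Steady state: internal power = radiated power, P = εσA T⁴.
Radiating area A = 4πr² = 56.48 m².
T⁴ = P/(εσA) = 242/(0.80·5.67×10⁻⁸·56.48) = 9.446×10⁷ K⁴.
T = (9.446×10⁷)^(1/4).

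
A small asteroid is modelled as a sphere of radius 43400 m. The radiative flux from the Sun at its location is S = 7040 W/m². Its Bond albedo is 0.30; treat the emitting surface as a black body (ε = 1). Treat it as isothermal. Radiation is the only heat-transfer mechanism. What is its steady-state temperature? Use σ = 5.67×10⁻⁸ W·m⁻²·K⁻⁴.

T ≈ 384 K

At equilibrium, absorbed power = emitted power.
Absorbing cross-section = πr² = 5.917×10⁹ m²; emitting surface = 4πr² = 2.367×10¹⁰ m² (ratio 4).
(1−a)S·A_cross = εσ·A_surf·T⁴  ⇒  T⁴ = (1−a)S/(4σ).
T⁴ = 0.700·7040/(4·5.67×10⁻⁸) = 2.173×10¹⁰ K⁴.
T = (2.173×10¹⁰)^(1/4).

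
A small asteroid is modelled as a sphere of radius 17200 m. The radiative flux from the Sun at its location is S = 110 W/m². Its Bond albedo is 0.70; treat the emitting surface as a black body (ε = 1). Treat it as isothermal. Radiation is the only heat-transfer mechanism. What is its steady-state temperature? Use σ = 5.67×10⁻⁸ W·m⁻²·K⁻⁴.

T ≈ 110 K

At equilibrium, absorbed power = emitted power.
Absorbing cross-section = πr² = 9.294×10⁸ m²; emitting surface = 4πr² = 3.718×10⁹ m² (ratio 4).
(1−a)S·A_cross = εσ·A_surf·T⁴  ⇒  T⁴ = (1−a)S/(4σ).
T⁴ = 0.300·110/(4·5.67×10⁻⁸) = 1.455×10⁸ K⁴.
T = (1.455×10⁸)^(1/4).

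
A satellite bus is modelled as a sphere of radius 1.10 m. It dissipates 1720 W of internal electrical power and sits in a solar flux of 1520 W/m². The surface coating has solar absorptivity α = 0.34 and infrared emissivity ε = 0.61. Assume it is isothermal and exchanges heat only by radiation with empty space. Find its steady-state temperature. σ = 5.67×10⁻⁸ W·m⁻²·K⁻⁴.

At steady state, absorbed solar power + internal power = radiated power.
Absorbed: α·S·A_cross = 0.34·1520·3.801 = 1965 W (cross-section πr²).
Total input = 1965 + 1720 = 3685 W.
Radiated: εσ·A_surf·T⁴ with A_surf = 4πr² = 15.21 m².
T⁴ = 3685/(0.61·5.67×10⁻⁸·15.21) = 7.006×10⁹ K⁴.

T ≈ 289 K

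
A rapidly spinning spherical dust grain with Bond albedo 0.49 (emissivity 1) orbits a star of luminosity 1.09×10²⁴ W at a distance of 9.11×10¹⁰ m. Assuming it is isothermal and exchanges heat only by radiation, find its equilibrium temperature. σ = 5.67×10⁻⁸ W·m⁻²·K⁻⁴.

First find the stellar flux at distance d: S = L/(4πd²) = 1.09×10²⁴/(4π·(9.11×10¹⁰)²) = 10.45 W/m².
For an isothermal sphere, absorbed (1−a)S·πr² = emitted σ·4πr²·T⁴, so T⁴ = (1−a)S/(4σ).
T⁴ = 0.510·10.45/(4·5.67×10⁻⁸) = 2.350×10⁷ K⁴.

T ≈ 69.6 K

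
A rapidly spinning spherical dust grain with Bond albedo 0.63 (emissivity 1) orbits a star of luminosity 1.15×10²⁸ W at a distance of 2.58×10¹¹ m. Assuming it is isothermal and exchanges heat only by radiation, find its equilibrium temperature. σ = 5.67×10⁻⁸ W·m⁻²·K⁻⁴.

T ≈ 387 K

First find the stellar flux at distance d: S = L/(4πd²) = 1.15×10²⁸/(4π·(2.58×10¹¹)²) = 13750 W/m².
For an isothermal sphere, absorbed (1−a)S·πr² = emitted σ·4πr²·T⁴, so T⁴ = (1−a)S/(4σ).
T⁴ = 0.370·13750/(4·5.67×10⁻⁸) = 2.243×10¹⁰ K⁴.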